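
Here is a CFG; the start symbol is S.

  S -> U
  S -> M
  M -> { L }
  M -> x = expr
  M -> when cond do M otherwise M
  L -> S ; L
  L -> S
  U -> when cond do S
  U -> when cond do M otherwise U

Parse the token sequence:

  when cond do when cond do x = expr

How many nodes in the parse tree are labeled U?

2

[S [U when cond do [S [U when cond do [S [M x = expr]]]]]]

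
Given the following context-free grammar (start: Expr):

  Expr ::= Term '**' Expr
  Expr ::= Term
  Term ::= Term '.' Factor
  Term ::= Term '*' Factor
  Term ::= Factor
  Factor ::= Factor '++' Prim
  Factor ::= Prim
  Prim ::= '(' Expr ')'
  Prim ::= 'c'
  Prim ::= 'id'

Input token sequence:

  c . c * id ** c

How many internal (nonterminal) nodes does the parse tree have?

14

[Expr [Term [Term [Term [Factor [Prim c]]] . [Factor [Prim c]]] * [Factor [Prim id]]] ** [Expr [Term [Factor [Prim c]]]]]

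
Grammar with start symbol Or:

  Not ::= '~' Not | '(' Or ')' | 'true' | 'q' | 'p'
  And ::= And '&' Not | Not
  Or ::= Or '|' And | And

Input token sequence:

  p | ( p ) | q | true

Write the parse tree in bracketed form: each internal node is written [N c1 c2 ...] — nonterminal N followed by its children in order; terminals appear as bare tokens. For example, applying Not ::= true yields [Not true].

Or
Or | And
Or | And | And
Or | And | And | And
And | And | And | And
Not | And | And | And
p | And | And | And
p | Not | And | And
p | ( Or ) | And | And
p | ( And ) | And | And
p | ( Not ) | And | And
p | ( p ) | And | And
p | ( p ) | Not | And
p | ( p ) | q | And
p | ( p ) | q | Not
p | ( p ) | q | true

[Or [Or [Or [Or [And [Not p]]] | [And [Not ( [Or [And [Not p]]] )]]] | [And [Not q]]] | [And [Not true]]]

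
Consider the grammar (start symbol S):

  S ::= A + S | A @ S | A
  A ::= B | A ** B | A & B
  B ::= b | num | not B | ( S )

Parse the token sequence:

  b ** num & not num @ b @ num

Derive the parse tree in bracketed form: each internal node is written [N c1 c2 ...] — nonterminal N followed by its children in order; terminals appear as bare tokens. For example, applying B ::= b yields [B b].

S
A @ S
A & B @ S
A ** B & B @ S
B ** B & B @ S
b ** B & B @ S
b ** num & B @ S
b ** num & not B @ S
b ** num & not num @ S
b ** num & not num @ A @ S
b ** num & not num @ B @ S
b ** num & not num @ b @ S
b ** num & not num @ b @ A
b ** num & not num @ b @ B
b ** num & not num @ b @ num

[S [A [A [A [B b]] ** [B num]] & [B not [B num]]] @ [S [A [B b]] @ [S [A [B num]]]]]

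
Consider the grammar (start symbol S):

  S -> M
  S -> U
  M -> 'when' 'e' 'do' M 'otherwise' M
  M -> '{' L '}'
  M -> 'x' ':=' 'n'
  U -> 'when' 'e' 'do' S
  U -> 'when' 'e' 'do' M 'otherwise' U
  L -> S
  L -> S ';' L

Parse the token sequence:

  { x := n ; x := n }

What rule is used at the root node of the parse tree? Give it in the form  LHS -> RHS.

S -> M

[S [M { [L [S [M x := n]] ; [L [S [M x := n]]]] }]]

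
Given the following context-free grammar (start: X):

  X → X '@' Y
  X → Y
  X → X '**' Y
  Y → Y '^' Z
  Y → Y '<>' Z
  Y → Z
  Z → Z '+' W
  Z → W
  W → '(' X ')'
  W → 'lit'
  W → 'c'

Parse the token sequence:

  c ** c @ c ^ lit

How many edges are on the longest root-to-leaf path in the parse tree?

[X [X [X [Y [Z [W c]]]] ** [Y [Z [W c]]]] @ [Y [Y [Z [W c]]] ^ [Z [W lit]]]]

6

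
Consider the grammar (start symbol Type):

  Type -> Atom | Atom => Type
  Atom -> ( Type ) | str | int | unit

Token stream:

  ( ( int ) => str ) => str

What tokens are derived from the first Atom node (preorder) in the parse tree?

( ( int ) => str )

[Type [Atom ( [Type [Atom ( [Type [Atom int]] )] => [Type [Atom str]]] )] => [Type [Atom str]]]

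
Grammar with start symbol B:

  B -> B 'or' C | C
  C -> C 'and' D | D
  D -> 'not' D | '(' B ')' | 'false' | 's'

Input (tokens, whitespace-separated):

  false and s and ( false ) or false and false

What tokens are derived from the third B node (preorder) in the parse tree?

false

[B [B [C [C [C [D false]] and [D s]] and [D ( [B [C [D false]]] )]]] or [C [C [D false]] and [D false]]]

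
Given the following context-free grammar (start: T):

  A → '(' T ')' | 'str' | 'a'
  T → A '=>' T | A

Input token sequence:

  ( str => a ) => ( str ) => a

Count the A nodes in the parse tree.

[T [A ( [T [A str] => [T [A a]]] )] => [T [A ( [T [A str]] )] => [T [A a]]]]

6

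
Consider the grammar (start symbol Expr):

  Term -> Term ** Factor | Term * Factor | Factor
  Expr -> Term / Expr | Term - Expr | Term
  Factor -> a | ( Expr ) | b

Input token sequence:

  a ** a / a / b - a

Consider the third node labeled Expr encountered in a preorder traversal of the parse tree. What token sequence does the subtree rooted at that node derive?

[Expr [Term [Term [Factor a]] ** [Factor a]] / [Expr [Term [Factor a]] / [Expr [Term [Factor b]] - [Expr [Term [Factor a]]]]]]

b - a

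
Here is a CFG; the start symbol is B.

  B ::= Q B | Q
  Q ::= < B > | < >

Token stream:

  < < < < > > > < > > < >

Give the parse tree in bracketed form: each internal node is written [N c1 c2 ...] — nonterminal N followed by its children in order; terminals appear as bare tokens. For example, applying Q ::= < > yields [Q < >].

B
Q B
< B > B
< Q B > B
< < B > B > B
< < Q > B > B
< < < B > > B > B
< < < Q > > B > B
< < < < > > > B > B
< < < < > > > Q > B
< < < < > > > < > > B
< < < < > > > < > > Q
< < < < > > > < > > < >

[B [Q < [B [Q < [B [Q < [B [Q < >]] >]] >] [B [Q < >]]] >] [B [Q < >]]]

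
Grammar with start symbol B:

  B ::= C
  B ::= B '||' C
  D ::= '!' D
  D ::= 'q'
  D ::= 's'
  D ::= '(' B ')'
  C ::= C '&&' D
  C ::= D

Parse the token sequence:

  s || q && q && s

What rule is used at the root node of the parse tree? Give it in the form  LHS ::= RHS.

B ::= B '||' C

[B [B [C [D s]]] || [C [C [C [D q]] && [D q]] && [D s]]]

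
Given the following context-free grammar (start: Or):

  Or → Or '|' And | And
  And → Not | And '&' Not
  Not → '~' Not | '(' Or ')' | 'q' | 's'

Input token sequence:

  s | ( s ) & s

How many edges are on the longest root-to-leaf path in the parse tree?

7

[Or [Or [And [Not s]]] | [And [And [Not ( [Or [And [Not s]]] )]] & [Not s]]]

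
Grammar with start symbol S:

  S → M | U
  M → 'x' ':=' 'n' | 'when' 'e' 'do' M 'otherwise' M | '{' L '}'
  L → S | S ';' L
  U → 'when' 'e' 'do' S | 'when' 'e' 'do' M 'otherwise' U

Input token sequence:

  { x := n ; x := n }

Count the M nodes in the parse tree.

[S [M { [L [S [M x := n]] ; [L [S [M x := n]]]] }]]

3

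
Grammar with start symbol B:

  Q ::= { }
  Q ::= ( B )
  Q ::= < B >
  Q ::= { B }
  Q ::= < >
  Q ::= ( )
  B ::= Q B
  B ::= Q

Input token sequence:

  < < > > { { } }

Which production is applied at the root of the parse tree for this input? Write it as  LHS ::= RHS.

B ::= Q B

[B [Q < [B [Q < >]] >] [B [Q { [B [Q { }]] }]]]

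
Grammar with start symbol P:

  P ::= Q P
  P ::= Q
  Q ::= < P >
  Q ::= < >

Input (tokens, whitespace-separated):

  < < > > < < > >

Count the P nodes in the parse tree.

4

[P [Q < [P [Q < >]] >] [P [Q < [P [Q < >]] >]]]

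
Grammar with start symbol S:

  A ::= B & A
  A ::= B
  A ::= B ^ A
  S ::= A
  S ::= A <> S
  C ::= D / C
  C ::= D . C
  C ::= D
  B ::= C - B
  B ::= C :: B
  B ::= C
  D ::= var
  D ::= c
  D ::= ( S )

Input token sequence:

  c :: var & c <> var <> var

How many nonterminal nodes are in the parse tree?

22

[S [A [B [C [D c]] :: [B [C [D var]]]] & [A [B [C [D c]]]]] <> [S [A [B [C [D var]]]] <> [S [A [B [C [D var]]]]]]]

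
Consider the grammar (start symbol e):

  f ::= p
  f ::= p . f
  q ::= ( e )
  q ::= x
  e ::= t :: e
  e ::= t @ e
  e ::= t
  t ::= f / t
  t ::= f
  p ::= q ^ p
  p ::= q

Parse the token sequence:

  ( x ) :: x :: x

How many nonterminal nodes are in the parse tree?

[e [t [f [p [q ( [e [t [f [p [q x]]]]] )]]]] :: [e [t [f [p [q x]]]] :: [e [t [f [p [q x]]]]]]]

20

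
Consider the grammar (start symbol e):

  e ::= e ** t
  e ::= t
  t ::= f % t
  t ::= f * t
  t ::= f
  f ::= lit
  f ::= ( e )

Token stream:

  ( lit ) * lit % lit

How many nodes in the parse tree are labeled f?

[e [t [f ( [e [t [f lit]]] )] * [t [f lit] % [t [f lit]]]]]

4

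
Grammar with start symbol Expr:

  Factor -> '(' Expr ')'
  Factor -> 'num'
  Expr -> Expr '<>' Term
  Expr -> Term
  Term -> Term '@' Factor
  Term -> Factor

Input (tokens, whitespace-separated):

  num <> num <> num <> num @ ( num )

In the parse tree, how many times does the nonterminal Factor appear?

6

[Expr [Expr [Expr [Expr [Term [Factor num]]] <> [Term [Factor num]]] <> [Term [Factor num]]] <> [Term [Term [Factor num]] @ [Factor ( [Expr [Term [Factor num]]] )]]]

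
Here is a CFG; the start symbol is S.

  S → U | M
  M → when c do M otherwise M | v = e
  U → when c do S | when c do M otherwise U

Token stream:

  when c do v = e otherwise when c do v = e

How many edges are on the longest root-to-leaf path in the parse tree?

[S [U when c do [M v = e] otherwise [U when c do [S [M v = e]]]]]

5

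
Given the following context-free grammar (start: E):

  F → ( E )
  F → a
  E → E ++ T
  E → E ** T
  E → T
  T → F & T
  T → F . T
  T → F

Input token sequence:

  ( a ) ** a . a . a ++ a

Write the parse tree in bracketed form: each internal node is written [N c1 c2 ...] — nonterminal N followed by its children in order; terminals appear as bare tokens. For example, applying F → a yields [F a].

E
E ++ T
E ** T ++ T
T ** T ++ T
F ** T ++ T
( E ) ** T ++ T
( T ) ** T ++ T
( F ) ** T ++ T
( a ) ** T ++ T
( a ) ** F . T ++ T
( a ) ** a . T ++ T
( a ) ** a . F . T ++ T
( a ) ** a . a . T ++ T
( a ) ** a . a . F ++ T
( a ) ** a . a . a ++ T
( a ) ** a . a . a ++ F
( a ) ** a . a . a ++ a

[E [E [E [T [F ( [E [T [F a]]] )]]] ** [T [F a] . [T [F a] . [T [F a]]]]] ++ [T [F a]]]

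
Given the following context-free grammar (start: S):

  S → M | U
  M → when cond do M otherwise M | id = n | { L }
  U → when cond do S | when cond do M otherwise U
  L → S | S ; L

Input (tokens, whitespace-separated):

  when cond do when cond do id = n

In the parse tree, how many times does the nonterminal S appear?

3

[S [U when cond do [S [U when cond do [S [M id = n]]]]]]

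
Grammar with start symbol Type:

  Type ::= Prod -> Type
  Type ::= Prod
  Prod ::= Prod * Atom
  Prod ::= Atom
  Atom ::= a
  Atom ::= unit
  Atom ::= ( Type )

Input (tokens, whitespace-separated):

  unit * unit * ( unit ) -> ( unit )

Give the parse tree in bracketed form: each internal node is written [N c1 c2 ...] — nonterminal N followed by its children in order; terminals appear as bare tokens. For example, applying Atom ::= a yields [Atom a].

Type
Prod -> Type
Prod * Atom -> Type
Prod * Atom * Atom -> Type
Atom * Atom * Atom -> Type
unit * Atom * Atom -> Type
unit * unit * Atom -> Type
unit * unit * ( Type ) -> Type
unit * unit * ( Prod ) -> Type
unit * unit * ( Atom ) -> Type
unit * unit * ( unit ) -> Type
unit * unit * ( unit ) -> Prod
unit * unit * ( unit ) -> Atom
unit * unit * ( unit ) -> ( Type )
unit * unit * ( unit ) -> ( Prod )
unit * unit * ( unit ) -> ( Atom )
unit * unit * ( unit ) -> ( unit )

[Type [Prod [Prod [Prod [Atom unit]] * [Atom unit]] * [Atom ( [Type [Prod [Atom unit]]] )]] -> [Type [Prod [Atom ( [Type [Prod [Atom unit]]] )]]]]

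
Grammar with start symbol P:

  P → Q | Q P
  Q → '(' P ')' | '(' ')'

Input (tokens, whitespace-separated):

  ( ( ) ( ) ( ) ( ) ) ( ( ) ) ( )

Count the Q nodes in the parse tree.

8

[P [Q ( [P [Q ( )] [P [Q ( )] [P [Q ( )] [P [Q ( )]]]]] )] [P [Q ( [P [Q ( )]] )] [P [Q ( )]]]]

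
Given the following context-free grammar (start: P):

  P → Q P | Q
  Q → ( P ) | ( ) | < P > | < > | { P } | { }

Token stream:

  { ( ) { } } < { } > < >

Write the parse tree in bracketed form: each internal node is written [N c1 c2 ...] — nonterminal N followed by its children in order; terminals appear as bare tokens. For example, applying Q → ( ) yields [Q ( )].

P
Q P
{ P } P
{ Q P } P
{ ( ) P } P
{ ( ) Q } P
{ ( ) { } } P
{ ( ) { } } Q P
{ ( ) { } } < P > P
{ ( ) { } } < Q > P
{ ( ) { } } < { } > P
{ ( ) { } } < { } > Q
{ ( ) { } } < { } > < >

[P [Q { [P [Q ( )] [P [Q { }]]] }] [P [Q < [P [Q { }]] >] [P [Q < >]]]]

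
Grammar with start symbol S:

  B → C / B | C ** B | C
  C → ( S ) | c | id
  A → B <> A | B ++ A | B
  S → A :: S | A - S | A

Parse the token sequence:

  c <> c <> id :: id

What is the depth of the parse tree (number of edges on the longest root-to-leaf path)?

[S [A [B [C c]] <> [A [B [C c]] <> [A [B [C id]]]]] :: [S [A [B [C id]]]]]

6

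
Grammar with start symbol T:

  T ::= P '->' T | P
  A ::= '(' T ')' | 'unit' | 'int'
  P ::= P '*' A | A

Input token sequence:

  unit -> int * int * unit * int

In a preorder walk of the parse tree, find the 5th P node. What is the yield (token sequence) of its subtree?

[T [P [A unit]] -> [T [P [P [P [P [A int]] * [A int]] * [A unit]] * [A int]]]]

int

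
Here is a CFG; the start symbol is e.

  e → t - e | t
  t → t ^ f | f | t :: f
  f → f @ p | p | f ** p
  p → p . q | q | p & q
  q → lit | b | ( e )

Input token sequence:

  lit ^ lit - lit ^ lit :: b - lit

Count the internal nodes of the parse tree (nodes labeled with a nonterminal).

[e [t [t [f [p [q lit]]]] ^ [f [p [q lit]]]] - [e [t [t [t [f [p [q lit]]]] ^ [f [p [q lit]]]] :: [f [p [q b]]]] - [e [t [f [p [q lit]]]]]]]

27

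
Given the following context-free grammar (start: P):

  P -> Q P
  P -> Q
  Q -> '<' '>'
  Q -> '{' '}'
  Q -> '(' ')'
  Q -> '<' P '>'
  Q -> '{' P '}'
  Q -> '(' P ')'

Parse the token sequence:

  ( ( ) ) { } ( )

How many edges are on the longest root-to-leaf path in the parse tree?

[P [Q ( [P [Q ( )]] )] [P [Q { }] [P [Q ( )]]]]

4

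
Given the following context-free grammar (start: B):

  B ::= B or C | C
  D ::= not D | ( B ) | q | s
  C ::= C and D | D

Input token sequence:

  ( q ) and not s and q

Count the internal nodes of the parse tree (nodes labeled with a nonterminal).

11

[B [C [C [C [D ( [B [C [D q]]] )]] and [D not [D s]]] and [D q]]]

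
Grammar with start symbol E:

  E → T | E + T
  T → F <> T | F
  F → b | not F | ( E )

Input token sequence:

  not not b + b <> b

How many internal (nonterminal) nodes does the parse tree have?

10

[E [E [T [F not [F not [F b]]]]] + [T [F b] <> [T [F b]]]]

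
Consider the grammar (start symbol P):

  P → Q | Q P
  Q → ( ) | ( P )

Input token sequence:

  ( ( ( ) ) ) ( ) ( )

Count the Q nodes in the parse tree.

5

[P [Q ( [P [Q ( [P [Q ( )]] )]] )] [P [Q ( )] [P [Q ( )]]]]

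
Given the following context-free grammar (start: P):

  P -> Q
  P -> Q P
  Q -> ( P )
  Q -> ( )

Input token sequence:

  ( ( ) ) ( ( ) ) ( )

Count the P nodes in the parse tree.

5

[P [Q ( [P [Q ( )]] )] [P [Q ( [P [Q ( )]] )] [P [Q ( )]]]]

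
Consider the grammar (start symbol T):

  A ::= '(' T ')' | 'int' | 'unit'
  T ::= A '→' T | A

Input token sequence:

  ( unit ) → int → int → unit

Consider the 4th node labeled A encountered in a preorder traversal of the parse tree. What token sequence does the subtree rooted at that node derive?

int

[T [A ( [T [A unit]] )] → [T [A int] → [T [A int] → [T [A unit]]]]]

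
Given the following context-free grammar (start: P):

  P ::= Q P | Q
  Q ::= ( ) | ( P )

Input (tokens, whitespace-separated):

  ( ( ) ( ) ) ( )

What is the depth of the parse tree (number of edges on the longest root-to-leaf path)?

5

[P [Q ( [P [Q ( )] [P [Q ( )]]] )] [P [Q ( )]]]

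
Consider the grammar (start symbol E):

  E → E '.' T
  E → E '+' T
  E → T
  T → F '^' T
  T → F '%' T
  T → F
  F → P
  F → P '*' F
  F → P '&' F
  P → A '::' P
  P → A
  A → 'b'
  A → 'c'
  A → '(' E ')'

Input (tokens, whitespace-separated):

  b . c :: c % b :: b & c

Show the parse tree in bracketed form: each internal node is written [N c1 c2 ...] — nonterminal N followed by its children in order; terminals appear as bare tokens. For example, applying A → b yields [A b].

E
E . T
T . T
F . T
P . T
A . T
b . T
b . F % T
b . P % T
b . A :: P % T
b . c :: P % T
b . c :: A % T
b . c :: c % T
b . c :: c % F
b . c :: c % P & F
b . c :: c % A :: P & F
b . c :: c % b :: P & F
b . c :: c % b :: A & F
b . c :: c % b :: b & F
b . c :: c % b :: b & P
b . c :: c % b :: b & A
b . c :: c % b :: b & c

[E [E [T [F [P [A b]]]]] . [T [F [P [A c] :: [P [A c]]]] % [T [F [P [A b] :: [P [A b]]] & [F [P [A c]]]]]]]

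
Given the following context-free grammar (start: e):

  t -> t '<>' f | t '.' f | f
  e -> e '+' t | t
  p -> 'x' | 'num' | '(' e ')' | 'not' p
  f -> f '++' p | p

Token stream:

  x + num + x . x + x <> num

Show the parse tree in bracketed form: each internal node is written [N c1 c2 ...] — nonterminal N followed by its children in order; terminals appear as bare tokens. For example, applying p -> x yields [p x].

e
e + t
e + t + t
e + t + t + t
t + t + t + t
f + t + t + t
p + t + t + t
x + t + t + t
x + f + t + t
x + p + t + t
x + num + t + t
x + num + t . f + t
x + num + f . f + t
x + num + p . f + t
x + num + x . f + t
x + num + x . p + t
x + num + x . x + t
x + num + x . x + t <> f
x + num + x . x + f <> f
x + num + x . x + p <> f
x + num + x . x + x <> f
x + num + x . x + x <> p
x + num + x . x + x <> num

[e [e [e [e [t [f [p x]]]] + [t [f [p num]]]] + [t [t [f [p x]]] . [f [p x]]]] + [t [t [f [p x]]] <> [f [p num]]]]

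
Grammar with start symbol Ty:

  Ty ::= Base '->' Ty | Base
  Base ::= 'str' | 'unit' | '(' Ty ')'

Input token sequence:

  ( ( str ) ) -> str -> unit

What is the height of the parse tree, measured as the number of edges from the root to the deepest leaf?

[Ty [Base ( [Ty [Base ( [Ty [Base str]] )]] )] -> [Ty [Base str] -> [Ty [Base unit]]]]

6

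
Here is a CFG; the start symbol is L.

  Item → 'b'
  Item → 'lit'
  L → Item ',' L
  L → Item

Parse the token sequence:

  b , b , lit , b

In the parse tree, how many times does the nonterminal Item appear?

[L [Item b] , [L [Item b] , [L [Item lit] , [L [Item b]]]]]

4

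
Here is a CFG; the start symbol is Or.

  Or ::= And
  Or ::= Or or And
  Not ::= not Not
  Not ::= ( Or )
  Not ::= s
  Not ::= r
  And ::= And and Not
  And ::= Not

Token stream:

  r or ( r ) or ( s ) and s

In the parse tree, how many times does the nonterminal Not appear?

[Or [Or [Or [And [Not r]]] or [And [Not ( [Or [And [Not r]]] )]]] or [And [And [Not ( [Or [And [Not s]]] )]] and [Not s]]]

6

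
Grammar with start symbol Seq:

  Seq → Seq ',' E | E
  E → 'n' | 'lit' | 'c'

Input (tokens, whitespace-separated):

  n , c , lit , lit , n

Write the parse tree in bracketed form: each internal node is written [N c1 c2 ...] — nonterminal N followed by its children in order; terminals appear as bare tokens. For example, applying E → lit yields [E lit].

Seq
Seq , E
Seq , E , E
Seq , E , E , E
Seq , E , E , E , E
E , E , E , E , E
n , E , E , E , E
n , c , E , E , E
n , c , lit , E , E
n , c , lit , lit , E
n , c , lit , lit , n

[Seq [Seq [Seq [Seq [Seq [E n]] , [E c]] , [E lit]] , [E lit]] , [E n]]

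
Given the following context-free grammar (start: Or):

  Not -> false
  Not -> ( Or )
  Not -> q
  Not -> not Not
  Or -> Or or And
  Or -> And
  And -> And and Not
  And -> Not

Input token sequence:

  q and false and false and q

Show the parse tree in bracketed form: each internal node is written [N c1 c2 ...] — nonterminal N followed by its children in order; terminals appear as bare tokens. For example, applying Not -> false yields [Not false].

Or
And
And and Not
And and Not and Not
And and Not and Not and Not
Not and Not and Not and Not
q and Not and Not and Not
q and false and Not and Not
q and false and false and Not
q and false and false and q

[Or [And [And [And [And [Not q]] and [Not false]] and [Not false]] and [Not q]]]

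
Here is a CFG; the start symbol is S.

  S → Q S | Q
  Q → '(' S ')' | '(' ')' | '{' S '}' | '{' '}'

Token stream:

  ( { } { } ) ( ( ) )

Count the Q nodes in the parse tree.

5

[S [Q ( [S [Q { }] [S [Q { }]]] )] [S [Q ( [S [Q ( )]] )]]]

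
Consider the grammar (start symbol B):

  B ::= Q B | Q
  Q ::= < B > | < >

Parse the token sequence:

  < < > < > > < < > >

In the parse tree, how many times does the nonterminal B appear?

5

[B [Q < [B [Q < >] [B [Q < >]]] >] [B [Q < [B [Q < >]] >]]]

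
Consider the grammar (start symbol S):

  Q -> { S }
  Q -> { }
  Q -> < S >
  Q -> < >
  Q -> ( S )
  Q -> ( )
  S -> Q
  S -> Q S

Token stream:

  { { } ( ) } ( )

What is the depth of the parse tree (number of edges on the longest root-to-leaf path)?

5

[S [Q { [S [Q { }] [S [Q ( )]]] }] [S [Q ( )]]]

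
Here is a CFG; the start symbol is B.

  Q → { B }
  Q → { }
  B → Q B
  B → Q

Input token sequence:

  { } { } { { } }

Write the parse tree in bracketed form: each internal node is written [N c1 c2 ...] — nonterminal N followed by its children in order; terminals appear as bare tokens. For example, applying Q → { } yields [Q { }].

B
Q B
{ } B
{ } Q B
{ } { } B
{ } { } Q
{ } { } { B }
{ } { } { Q }
{ } { } { { } }

[B [Q { }] [B [Q { }] [B [Q { [B [Q { }]] }]]]]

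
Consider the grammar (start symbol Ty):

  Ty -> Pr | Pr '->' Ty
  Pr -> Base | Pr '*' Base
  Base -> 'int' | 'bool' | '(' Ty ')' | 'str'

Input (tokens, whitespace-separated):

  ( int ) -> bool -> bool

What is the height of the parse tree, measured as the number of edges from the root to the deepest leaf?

6

[Ty [Pr [Base ( [Ty [Pr [Base int]]] )]] -> [Ty [Pr [Base bool]] -> [Ty [Pr [Base bool]]]]]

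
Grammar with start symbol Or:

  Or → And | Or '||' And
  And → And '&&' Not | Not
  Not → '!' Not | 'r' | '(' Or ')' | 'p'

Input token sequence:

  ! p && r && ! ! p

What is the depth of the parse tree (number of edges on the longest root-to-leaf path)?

[Or [And [And [And [Not ! [Not p]]] && [Not r]] && [Not ! [Not ! [Not p]]]]]

6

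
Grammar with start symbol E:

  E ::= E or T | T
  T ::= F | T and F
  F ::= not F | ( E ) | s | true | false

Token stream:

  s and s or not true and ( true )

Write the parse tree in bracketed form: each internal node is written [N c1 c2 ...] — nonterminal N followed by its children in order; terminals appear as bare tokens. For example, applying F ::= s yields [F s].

[E [E [T [T [F s]] and [F s]]] or [T [T [F not [F true]]] and [F ( [E [T [F true]]] )]]]

E
E or T
T or T
T and F or T
F and F or T
s and F or T
s and s or T
s and s or T and F
s and s or F and F
s and s or not F and F
s and s or not true and F
s and s or not true and ( E )
s and s or not true and ( T )
s and s or not true and ( F )
s and s or not true and ( true )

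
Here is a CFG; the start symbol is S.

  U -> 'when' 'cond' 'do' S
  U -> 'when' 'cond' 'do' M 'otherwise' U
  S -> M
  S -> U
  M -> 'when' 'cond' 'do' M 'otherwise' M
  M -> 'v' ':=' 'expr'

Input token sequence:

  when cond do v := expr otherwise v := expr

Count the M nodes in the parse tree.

3

[S [M when cond do [M v := expr] otherwise [M v := expr]]]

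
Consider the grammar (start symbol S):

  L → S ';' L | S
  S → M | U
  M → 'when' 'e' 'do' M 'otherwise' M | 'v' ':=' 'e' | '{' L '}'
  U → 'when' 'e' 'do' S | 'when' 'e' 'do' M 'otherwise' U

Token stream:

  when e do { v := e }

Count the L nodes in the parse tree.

[S [U when e do [S [M { [L [S [M v := e]]] }]]]]

1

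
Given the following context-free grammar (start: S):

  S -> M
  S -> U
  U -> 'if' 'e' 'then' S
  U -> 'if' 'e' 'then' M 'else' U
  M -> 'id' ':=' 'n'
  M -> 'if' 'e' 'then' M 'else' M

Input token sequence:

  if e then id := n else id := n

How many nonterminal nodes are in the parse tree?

[S [M if e then [M id := n] else [M id := n]]]

4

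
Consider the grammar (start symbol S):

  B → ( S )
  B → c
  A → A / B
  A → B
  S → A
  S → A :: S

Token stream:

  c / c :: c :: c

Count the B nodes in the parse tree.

[S [A [A [B c]] / [B c]] :: [S [A [B c]] :: [S [A [B c]]]]]

4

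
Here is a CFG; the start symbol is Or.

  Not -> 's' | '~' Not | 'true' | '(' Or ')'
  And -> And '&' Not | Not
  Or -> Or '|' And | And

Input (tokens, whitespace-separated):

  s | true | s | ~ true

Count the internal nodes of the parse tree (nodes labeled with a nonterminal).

13

[Or [Or [Or [Or [And [Not s]]] | [And [Not true]]] | [And [Not s]]] | [And [Not ~ [Not true]]]]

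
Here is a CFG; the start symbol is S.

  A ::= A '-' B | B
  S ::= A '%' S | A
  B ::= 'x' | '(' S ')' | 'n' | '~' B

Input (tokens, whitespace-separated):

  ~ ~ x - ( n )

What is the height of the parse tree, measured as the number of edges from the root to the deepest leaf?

[S [A [A [B ~ [B ~ [B x]]]] - [B ( [S [A [B n]]] )]]]

6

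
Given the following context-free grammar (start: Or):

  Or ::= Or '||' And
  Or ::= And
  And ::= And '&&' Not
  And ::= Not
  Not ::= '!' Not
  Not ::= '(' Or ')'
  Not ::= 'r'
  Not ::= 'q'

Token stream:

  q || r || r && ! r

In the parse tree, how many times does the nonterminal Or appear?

[Or [Or [Or [And [Not q]]] || [And [Not r]]] || [And [And [Not r]] && [Not ! [Not r]]]]

3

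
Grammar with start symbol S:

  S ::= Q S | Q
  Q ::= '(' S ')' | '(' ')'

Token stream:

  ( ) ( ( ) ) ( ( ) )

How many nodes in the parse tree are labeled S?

5

[S [Q ( )] [S [Q ( [S [Q ( )]] )] [S [Q ( [S [Q ( )]] )]]]]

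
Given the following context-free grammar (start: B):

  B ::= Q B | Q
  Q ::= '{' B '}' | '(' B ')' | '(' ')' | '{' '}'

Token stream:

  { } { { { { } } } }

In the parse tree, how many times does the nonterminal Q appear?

5

[B [Q { }] [B [Q { [B [Q { [B [Q { [B [Q { }]] }]] }]] }]]]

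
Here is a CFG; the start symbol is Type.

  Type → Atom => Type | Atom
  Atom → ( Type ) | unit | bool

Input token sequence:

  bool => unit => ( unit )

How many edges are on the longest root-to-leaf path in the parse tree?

6

[Type [Atom bool] => [Type [Atom unit] => [Type [Atom ( [Type [Atom unit]] )]]]]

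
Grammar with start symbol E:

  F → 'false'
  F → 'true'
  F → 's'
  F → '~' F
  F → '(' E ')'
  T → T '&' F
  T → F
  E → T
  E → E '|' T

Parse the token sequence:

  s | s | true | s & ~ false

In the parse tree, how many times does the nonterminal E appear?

4

[E [E [E [E [T [F s]]] | [T [F s]]] | [T [F true]]] | [T [T [F s]] & [F ~ [F false]]]]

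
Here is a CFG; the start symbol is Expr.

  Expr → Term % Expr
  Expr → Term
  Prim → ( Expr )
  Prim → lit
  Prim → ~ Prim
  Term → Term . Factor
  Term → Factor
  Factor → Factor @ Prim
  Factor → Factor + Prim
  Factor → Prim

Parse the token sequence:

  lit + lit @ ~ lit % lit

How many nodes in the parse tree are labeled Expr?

[Expr [Term [Factor [Factor [Factor [Prim lit]] + [Prim lit]] @ [Prim ~ [Prim lit]]]] % [Expr [Term [Factor [Prim lit]]]]]

2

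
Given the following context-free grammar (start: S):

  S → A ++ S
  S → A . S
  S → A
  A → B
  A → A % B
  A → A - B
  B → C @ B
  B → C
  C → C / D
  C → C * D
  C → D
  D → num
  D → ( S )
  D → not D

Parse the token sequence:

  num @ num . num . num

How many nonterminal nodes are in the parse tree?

18

[S [A [B [C [D num]] @ [B [C [D num]]]]] . [S [A [B [C [D num]]]] . [S [A [B [C [D num]]]]]]]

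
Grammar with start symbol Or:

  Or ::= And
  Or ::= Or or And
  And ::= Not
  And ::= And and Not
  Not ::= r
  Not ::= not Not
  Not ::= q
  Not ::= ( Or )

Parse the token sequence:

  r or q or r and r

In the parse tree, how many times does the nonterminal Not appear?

4

[Or [Or [Or [And [Not r]]] or [And [Not q]]] or [And [And [Not r]] and [Not r]]]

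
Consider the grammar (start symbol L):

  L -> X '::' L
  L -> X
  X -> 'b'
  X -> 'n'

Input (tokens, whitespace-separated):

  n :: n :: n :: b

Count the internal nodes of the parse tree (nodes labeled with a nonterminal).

8

[L [X n] :: [L [X n] :: [L [X n] :: [L [X b]]]]]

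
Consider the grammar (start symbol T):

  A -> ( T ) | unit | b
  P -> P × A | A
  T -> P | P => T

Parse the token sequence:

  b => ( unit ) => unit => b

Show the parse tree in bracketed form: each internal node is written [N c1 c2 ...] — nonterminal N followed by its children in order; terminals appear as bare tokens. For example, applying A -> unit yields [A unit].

T
P => T
A => T
b => T
b => P => T
b => A => T
b => ( T ) => T
b => ( P ) => T
b => ( A ) => T
b => ( unit ) => T
b => ( unit ) => P => T
b => ( unit ) => A => T
b => ( unit ) => unit => T
b => ( unit ) => unit => P
b => ( unit ) => unit => A
b => ( unit ) => unit => b

[T [P [A b]] => [T [P [A ( [T [P [A unit]]] )]] => [T [P [A unit]] => [T [P [A b]]]]]]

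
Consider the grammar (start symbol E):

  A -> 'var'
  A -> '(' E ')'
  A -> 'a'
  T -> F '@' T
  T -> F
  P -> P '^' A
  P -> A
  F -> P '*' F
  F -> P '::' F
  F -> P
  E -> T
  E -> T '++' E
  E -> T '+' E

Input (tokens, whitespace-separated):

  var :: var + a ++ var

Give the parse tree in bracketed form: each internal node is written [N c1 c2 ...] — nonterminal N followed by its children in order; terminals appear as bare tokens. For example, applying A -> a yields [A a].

[E [T [F [P [A var]] :: [F [P [A var]]]]] + [E [T [F [P [A a]]]] ++ [E [T [F [P [A var]]]]]]]

E
T + E
F + E
P :: F + E
A :: F + E
var :: F + E
var :: P + E
var :: A + E
var :: var + E
var :: var + T ++ E
var :: var + F ++ E
var :: var + P ++ E
var :: var + A ++ E
var :: var + a ++ E
var :: var + a ++ T
var :: var + a ++ F
var :: var + a ++ P
var :: var + a ++ A
var :: var + a ++ var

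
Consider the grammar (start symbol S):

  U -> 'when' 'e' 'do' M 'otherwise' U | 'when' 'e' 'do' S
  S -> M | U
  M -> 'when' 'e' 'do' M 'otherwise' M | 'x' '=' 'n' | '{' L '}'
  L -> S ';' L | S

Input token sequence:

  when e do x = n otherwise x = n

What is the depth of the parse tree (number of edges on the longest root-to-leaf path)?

[S [M when e do [M x = n] otherwise [M x = n]]]

3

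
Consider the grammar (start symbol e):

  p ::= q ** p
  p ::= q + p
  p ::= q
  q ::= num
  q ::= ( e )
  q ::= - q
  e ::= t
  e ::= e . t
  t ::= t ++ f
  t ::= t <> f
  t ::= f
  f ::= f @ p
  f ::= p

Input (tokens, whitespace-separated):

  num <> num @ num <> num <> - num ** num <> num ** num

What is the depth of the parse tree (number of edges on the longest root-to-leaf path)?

9

[e [t [t [t [t [t [f [p [q num]]]] <> [f [f [p [q num]]] @ [p [q num]]]] <> [f [p [q num]]]] <> [f [p [q - [q num]] ** [p [q num]]]]] <> [f [p [q num] ** [p [q num]]]]]]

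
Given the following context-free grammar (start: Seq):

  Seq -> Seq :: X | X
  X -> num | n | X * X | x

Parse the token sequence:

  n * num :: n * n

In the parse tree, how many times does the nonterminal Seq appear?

2

[Seq [Seq [X [X n] * [X num]]] :: [X [X n] * [X n]]]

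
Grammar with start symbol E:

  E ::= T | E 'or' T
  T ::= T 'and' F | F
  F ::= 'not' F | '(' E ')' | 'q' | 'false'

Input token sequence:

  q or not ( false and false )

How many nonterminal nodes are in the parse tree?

[E [E [T [F q]]] or [T [F not [F ( [E [T [T [F false]] and [F false]]] )]]]]

12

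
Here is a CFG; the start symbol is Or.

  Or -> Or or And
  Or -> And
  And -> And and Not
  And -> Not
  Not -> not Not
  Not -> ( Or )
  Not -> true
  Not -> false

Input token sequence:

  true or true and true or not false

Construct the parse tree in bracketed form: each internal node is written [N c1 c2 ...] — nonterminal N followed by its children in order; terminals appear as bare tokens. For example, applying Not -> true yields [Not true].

Or
Or or And
Or or And or And
And or And or And
Not or And or And
true or And or And
true or And and Not or And
true or Not and Not or And
true or true and Not or And
true or true and true or And
true or true and true or Not
true or true and true or not Not
true or true and true or not false

[Or [Or [Or [And [Not true]]] or [And [And [Not true]] and [Not true]]] or [And [Not not [Not false]]]]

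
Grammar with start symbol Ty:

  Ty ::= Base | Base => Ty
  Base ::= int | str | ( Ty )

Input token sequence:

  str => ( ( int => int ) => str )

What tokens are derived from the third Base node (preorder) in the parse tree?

( int => int )

[Ty [Base str] => [Ty [Base ( [Ty [Base ( [Ty [Base int] => [Ty [Base int]]] )] => [Ty [Base str]]] )]]]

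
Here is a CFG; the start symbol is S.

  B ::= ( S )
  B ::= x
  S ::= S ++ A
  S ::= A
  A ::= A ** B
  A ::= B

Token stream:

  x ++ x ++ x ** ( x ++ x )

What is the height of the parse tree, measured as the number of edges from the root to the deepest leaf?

7

[S [S [S [A [B x]]] ++ [A [B x]]] ++ [A [A [B x]] ** [B ( [S [S [A [B x]]] ++ [A [B x]]] )]]]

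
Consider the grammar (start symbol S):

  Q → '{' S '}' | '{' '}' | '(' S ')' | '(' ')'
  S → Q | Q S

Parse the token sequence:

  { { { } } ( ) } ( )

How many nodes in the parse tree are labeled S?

[S [Q { [S [Q { [S [Q { }]] }] [S [Q ( )]]] }] [S [Q ( )]]]

5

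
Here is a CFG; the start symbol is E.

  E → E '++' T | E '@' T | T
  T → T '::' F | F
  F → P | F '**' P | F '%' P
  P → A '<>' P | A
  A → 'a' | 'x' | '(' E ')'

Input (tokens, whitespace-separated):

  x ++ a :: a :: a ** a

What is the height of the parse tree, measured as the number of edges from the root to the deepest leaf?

7

[E [E [T [F [P [A x]]]]] ++ [T [T [T [F [P [A a]]]] :: [F [P [A a]]]] :: [F [F [P [A a]]] ** [P [A a]]]]]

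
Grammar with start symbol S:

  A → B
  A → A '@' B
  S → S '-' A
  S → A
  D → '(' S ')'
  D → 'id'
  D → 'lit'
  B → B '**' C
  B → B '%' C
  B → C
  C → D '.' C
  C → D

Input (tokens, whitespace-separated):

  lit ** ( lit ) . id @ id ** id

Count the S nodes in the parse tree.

[S [A [A [B [B [C [D lit]]] ** [C [D ( [S [A [B [C [D lit]]]]] )] . [C [D id]]]]] @ [B [B [C [D id]]] ** [C [D id]]]]]

2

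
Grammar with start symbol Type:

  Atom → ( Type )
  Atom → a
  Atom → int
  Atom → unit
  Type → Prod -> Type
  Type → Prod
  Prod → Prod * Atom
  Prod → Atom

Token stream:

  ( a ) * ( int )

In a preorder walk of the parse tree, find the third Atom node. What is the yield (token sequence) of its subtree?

[Type [Prod [Prod [Atom ( [Type [Prod [Atom a]]] )]] * [Atom ( [Type [Prod [Atom int]]] )]]]

( int )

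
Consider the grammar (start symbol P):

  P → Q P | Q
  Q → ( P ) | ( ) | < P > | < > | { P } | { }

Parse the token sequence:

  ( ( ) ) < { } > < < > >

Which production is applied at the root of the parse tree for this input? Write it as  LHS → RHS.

[P [Q ( [P [Q ( )]] )] [P [Q < [P [Q { }]] >] [P [Q < [P [Q < >]] >]]]]

P → Q P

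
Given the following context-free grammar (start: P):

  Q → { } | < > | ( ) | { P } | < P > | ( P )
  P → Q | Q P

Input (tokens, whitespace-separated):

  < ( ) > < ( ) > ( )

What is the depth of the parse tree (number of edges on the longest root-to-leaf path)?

[P [Q < [P [Q ( )]] >] [P [Q < [P [Q ( )]] >] [P [Q ( )]]]]

5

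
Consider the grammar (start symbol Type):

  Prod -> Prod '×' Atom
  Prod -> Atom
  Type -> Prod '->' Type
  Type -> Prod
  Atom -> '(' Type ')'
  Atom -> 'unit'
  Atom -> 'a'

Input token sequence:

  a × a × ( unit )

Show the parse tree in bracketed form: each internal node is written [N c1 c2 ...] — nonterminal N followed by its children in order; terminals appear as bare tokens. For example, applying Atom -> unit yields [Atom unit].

[Type [Prod [Prod [Prod [Atom a]] × [Atom a]] × [Atom ( [Type [Prod [Atom unit]]] )]]]

Type
Prod
Prod × Atom
Prod × Atom × Atom
Atom × Atom × Atom
a × Atom × Atom
a × a × Atom
a × a × ( Type )
a × a × ( Prod )
a × a × ( Atom )
a × a × ( unit )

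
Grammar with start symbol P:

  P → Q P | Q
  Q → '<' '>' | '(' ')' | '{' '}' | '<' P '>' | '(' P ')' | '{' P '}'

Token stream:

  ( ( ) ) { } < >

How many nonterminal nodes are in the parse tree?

8

[P [Q ( [P [Q ( )]] )] [P [Q { }] [P [Q < >]]]]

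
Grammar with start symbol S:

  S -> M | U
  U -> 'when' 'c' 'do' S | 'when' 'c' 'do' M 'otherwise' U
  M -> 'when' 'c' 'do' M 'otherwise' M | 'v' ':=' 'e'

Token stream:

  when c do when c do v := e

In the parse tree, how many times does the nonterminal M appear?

1

[S [U when c do [S [U when c do [S [M v := e]]]]]]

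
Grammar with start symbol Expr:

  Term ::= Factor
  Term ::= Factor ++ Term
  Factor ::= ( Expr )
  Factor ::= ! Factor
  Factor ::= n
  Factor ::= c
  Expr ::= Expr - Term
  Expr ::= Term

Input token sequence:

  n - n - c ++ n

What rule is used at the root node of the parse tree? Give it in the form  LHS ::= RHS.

Expr ::= Expr - Term

[Expr [Expr [Expr [Term [Factor n]]] - [Term [Factor n]]] - [Term [Factor c] ++ [Term [Factor n]]]]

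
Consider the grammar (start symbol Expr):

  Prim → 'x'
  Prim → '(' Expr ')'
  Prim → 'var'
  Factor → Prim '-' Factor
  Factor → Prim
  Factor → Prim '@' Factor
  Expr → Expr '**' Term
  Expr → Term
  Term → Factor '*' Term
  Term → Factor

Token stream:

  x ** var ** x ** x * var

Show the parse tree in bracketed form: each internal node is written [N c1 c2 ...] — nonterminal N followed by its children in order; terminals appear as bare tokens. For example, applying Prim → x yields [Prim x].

[Expr [Expr [Expr [Expr [Term [Factor [Prim x]]]] ** [Term [Factor [Prim var]]]] ** [Term [Factor [Prim x]]]] ** [Term [Factor [Prim x]] * [Term [Factor [Prim var]]]]]

Expr
Expr ** Term
Expr ** Term ** Term
Expr ** Term ** Term ** Term
Term ** Term ** Term ** Term
Factor ** Term ** Term ** Term
Prim ** Term ** Term ** Term
x ** Term ** Term ** Term
x ** Factor ** Term ** Term
x ** Prim ** Term ** Term
x ** var ** Term ** Term
x ** var ** Factor ** Term
x ** var ** Prim ** Term
x ** var ** x ** Term
x ** var ** x ** Factor * Term
x ** var ** x ** Prim * Term
x ** var ** x ** x * Term
x ** var ** x ** x * Factor
x ** var ** x ** x * Prim
x ** var ** x ** x * var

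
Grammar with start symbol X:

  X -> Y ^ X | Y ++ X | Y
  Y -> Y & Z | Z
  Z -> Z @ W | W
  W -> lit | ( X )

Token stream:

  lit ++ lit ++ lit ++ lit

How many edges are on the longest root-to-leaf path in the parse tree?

[X [Y [Z [W lit]]] ++ [X [Y [Z [W lit]]] ++ [X [Y [Z [W lit]]] ++ [X [Y [Z [W lit]]]]]]]

7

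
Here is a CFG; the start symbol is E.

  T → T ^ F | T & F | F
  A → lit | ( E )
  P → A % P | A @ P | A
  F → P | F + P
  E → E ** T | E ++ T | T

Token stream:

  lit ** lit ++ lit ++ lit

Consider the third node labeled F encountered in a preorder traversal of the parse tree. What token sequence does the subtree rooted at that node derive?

[E [E [E [E [T [F [P [A lit]]]]] ** [T [F [P [A lit]]]]] ++ [T [F [P [A lit]]]]] ++ [T [F [P [A lit]]]]]

lit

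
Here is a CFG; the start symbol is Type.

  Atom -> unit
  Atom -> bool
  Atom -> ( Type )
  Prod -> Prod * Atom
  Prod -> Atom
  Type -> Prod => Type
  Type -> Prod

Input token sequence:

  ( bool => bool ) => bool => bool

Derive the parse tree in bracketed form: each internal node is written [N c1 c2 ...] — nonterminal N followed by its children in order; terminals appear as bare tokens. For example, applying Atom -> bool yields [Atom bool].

[Type [Prod [Atom ( [Type [Prod [Atom bool]] => [Type [Prod [Atom bool]]]] )]] => [Type [Prod [Atom bool]] => [Type [Prod [Atom bool]]]]]

Type
Prod => Type
Atom => Type
( Type ) => Type
( Prod => Type ) => Type
( Atom => Type ) => Type
( bool => Type ) => Type
( bool => Prod ) => Type
( bool => Atom ) => Type
( bool => bool ) => Type
( bool => bool ) => Prod => Type
( bool => bool ) => Atom => Type
( bool => bool ) => bool => Type
( bool => bool ) => bool => Prod
( bool => bool ) => bool => Atom
( bool => bool ) => bool => bool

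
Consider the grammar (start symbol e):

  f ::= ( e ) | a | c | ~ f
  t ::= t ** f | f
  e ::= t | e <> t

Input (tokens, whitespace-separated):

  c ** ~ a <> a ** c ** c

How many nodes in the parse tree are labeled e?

[e [e [t [t [f c]] ** [f ~ [f a]]]] <> [t [t [t [f a]] ** [f c]] ** [f c]]]

2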